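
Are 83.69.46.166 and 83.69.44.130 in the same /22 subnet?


Mask: 255.255.252.0
83.69.46.166 AND mask = 83.69.44.0
83.69.44.130 AND mask = 83.69.44.0
Yes, same subnet (83.69.44.0)


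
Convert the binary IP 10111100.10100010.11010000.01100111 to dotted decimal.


10111100 = 188
10100010 = 162
11010000 = 208
01100111 = 103
IP: 188.162.208.103


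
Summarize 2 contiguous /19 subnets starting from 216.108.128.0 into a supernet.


Original prefix: /19
Number of subnets: 2 = 2^1
New prefix = 19 - 1 = 18
Supernet: 216.108.128.0/18


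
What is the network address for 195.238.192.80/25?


IP:   11000011.11101110.11000000.01010000
Mask: 11111111.11111111.11111111.10000000
AND operation:
Net:  11000011.11101110.11000000.00000000
Network: 195.238.192.0/25


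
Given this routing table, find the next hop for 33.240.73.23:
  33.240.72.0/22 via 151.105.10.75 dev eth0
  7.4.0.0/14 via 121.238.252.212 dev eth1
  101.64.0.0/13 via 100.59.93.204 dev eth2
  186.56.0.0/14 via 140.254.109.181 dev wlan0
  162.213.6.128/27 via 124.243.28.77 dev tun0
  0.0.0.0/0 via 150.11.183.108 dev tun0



Longest prefix match for 33.240.73.23:
  /22 33.240.72.0: MATCH
  /14 7.4.0.0: no
  /13 101.64.0.0: no
  /14 186.56.0.0: no
  /27 162.213.6.128: no
  /0 0.0.0.0: MATCH
Selected: next-hop 151.105.10.75 via eth0 (matched /22)


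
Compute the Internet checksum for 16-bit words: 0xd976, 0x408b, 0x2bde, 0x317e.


Sum all words (with carry folding):
+ 0xd976 = 0xd976
+ 0x408b = 0x1a02
+ 0x2bde = 0x45e0
+ 0x317e = 0x775e
One's complement: ~0x775e
Checksum = 0x88a1


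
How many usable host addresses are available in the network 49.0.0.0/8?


Host bits = 32 - 8 = 24
Total addresses = 2^24 = 16777216
Usable = total - 2 (network and broadcast)
Usable hosts: 16777214


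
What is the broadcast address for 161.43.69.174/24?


Network: 161.43.69.0/24
Host bits = 8
Set all host bits to 1:
Broadcast: 161.43.69.255


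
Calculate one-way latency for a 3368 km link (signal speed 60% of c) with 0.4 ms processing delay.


Speed = 0.6 * 3e5 km/s = 180000 km/s
Propagation delay = 3368 / 180000 = 0.0187 s = 18.7111 ms
Processing delay = 0.4 ms
Total one-way latency = 19.1111 ms


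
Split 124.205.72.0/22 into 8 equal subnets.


New prefix = 22 + 3 = 25
Each subnet has 128 addresses
  124.205.72.0/25
  124.205.72.128/25
  124.205.73.0/25
  124.205.73.128/25
  124.205.74.0/25
  124.205.74.128/25
  124.205.75.0/25
  124.205.75.128/25
Subnets: 124.205.72.0/25, 124.205.72.128/25, 124.205.73.0/25, 124.205.73.128/25, 124.205.74.0/25, 124.205.74.128/25, 124.205.75.0/25, 124.205.75.128/25


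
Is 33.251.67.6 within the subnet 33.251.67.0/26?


Subnet network: 33.251.67.0
Test IP AND mask: 33.251.67.0
Yes, 33.251.67.6 is in 33.251.67.0/26


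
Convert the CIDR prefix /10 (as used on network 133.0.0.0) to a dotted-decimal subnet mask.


/10 means 10 network bits, 22 host bits
Binary: 11111111110000000000000000000000
Mask: 255.192.0.0


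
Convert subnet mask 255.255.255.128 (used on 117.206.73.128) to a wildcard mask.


Subnet mask: 255.255.255.128
Wildcard = 255.255.255.255 - subnet mask
255 - 255 = 0
255 - 255 = 0
255 - 255 = 0
255 - 128 = 127
Wildcard: 0.0.0.127


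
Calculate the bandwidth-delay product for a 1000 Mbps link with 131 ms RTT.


BDP = bandwidth * RTT
= 1000 Mbps * 131 ms
= 1000 * 1e6 * 131 / 1000 bits
= 131000000 bits
= 16375000 bytes
= 15991.2109 KB
BDP = 131000000 bits (16375000 bytes)


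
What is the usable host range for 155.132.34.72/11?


Network: 155.128.0.0
Broadcast: 155.159.255.255
First usable = network + 1
Last usable = broadcast - 1
Range: 155.128.0.1 to 155.159.255.254


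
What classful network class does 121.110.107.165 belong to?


First octet: 121
Binary: 01111001
0xxxxxxx -> Class A (1-126)
Class A, default mask 255.0.0.0 (/8)


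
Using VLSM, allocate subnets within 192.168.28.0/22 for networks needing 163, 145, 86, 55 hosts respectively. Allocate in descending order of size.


163 hosts -> /24 (254 usable): 192.168.28.0/24
145 hosts -> /24 (254 usable): 192.168.29.0/24
86 hosts -> /25 (126 usable): 192.168.30.0/25
55 hosts -> /26 (62 usable): 192.168.30.128/26
Allocation: 192.168.28.0/24 (163 hosts, 254 usable); 192.168.29.0/24 (145 hosts, 254 usable); 192.168.30.0/25 (86 hosts, 126 usable); 192.168.30.128/26 (55 hosts, 62 usable)


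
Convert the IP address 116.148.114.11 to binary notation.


116 = 01110100
148 = 10010100
114 = 01110010
11 = 00001011
Binary: 01110100.10010100.01110010.00001011


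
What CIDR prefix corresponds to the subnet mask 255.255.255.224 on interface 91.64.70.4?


Binary: 11111111.11111111.11111111.11100000
Count leading 1s
Prefix: /27


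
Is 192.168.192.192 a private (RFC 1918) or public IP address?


RFC 1918 private ranges:
  10.0.0.0/8 (10.0.0.0 - 10.255.255.255)
  172.16.0.0/12 (172.16.0.0 - 172.31.255.255)
  192.168.0.0/16 (192.168.0.0 - 192.168.255.255)
Private (in 192.168.0.0/16)


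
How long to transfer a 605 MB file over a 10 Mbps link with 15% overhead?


Effective throughput = 10 * (1 - 15/100) = 8.5 Mbps
File size in Mb = 605 * 8 = 4840 Mb
Time = 4840 / 8.5
Time = 569.4118 seconds


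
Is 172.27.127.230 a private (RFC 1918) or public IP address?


RFC 1918 private ranges:
  10.0.0.0/8 (10.0.0.0 - 10.255.255.255)
  172.16.0.0/12 (172.16.0.0 - 172.31.255.255)
  192.168.0.0/16 (192.168.0.0 - 192.168.255.255)
Private (in 172.16.0.0/12)


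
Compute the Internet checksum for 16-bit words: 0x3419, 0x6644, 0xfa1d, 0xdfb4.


Sum all words (with carry folding):
+ 0x3419 = 0x3419
+ 0x6644 = 0x9a5d
+ 0xfa1d = 0x947b
+ 0xdfb4 = 0x7430
One's complement: ~0x7430
Checksum = 0x8bcf


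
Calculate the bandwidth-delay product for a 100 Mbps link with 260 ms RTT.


BDP = bandwidth * RTT
= 100 Mbps * 260 ms
= 100 * 1e6 * 260 / 1000 bits
= 26000000 bits
= 3250000 bytes
= 3173.8281 KB
BDP = 26000000 bits (3250000 bytes)


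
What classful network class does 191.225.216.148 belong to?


First octet: 191
Binary: 10111111
10xxxxxx -> Class B (128-191)
Class B, default mask 255.255.0.0 (/16)


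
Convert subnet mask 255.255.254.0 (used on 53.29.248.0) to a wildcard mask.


Subnet mask: 255.255.254.0
Wildcard = 255.255.255.255 - subnet mask
255 - 255 = 0
255 - 255 = 0
255 - 254 = 1
255 - 0 = 255
Wildcard: 0.0.1.255


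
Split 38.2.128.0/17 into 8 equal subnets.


New prefix = 17 + 3 = 20
Each subnet has 4096 addresses
  38.2.128.0/20
  38.2.144.0/20
  38.2.160.0/20
  38.2.176.0/20
  38.2.192.0/20
  38.2.208.0/20
  38.2.224.0/20
  38.2.240.0/20
Subnets: 38.2.128.0/20, 38.2.144.0/20, 38.2.160.0/20, 38.2.176.0/20, 38.2.192.0/20, 38.2.208.0/20, 38.2.224.0/20, 38.2.240.0/20


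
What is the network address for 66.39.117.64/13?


IP:   01000010.00100111.01110101.01000000
Mask: 11111111.11111000.00000000.00000000
AND operation:
Net:  01000010.00100000.00000000.00000000
Network: 66.32.0.0/13


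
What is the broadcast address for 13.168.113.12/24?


Network: 13.168.113.0/24
Host bits = 8
Set all host bits to 1:
Broadcast: 13.168.113.255


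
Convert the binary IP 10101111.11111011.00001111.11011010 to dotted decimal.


10101111 = 175
11111011 = 251
00001111 = 15
11011010 = 218
IP: 175.251.15.218


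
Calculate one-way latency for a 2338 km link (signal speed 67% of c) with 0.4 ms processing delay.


Speed = 0.67 * 3e5 km/s = 201000 km/s
Propagation delay = 2338 / 201000 = 0.0116 s = 11.6318 ms
Processing delay = 0.4 ms
Total one-way latency = 12.0318 ms


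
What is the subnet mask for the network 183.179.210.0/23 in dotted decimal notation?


/23 means 23 network bits, 9 host bits
Binary: 11111111111111111111111000000000
Mask: 255.255.254.0


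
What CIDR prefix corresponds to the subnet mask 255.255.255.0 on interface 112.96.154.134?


Binary: 11111111.11111111.11111111.00000000
Count leading 1s
Prefix: /24


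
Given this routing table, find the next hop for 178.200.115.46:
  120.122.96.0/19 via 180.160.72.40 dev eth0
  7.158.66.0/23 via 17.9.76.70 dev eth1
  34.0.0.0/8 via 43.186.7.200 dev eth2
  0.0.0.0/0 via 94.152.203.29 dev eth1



Longest prefix match for 178.200.115.46:
  /19 120.122.96.0: no
  /23 7.158.66.0: no
  /8 34.0.0.0: no
  /0 0.0.0.0: MATCH
Selected: next-hop 94.152.203.29 via eth1 (matched /0)


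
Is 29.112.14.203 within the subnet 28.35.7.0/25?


Subnet network: 28.35.7.0
Test IP AND mask: 29.112.14.128
No, 29.112.14.203 is not in 28.35.7.0/25


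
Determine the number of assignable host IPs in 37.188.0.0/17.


Host bits = 32 - 17 = 15
Total addresses = 2^15 = 32768
Usable = total - 2 (network and broadcast)
Usable hosts: 32766


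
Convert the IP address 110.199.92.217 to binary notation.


110 = 01101110
199 = 11000111
92 = 01011100
217 = 11011001
Binary: 01101110.11000111.01011100.11011001


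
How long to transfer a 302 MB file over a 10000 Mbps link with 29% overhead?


Effective throughput = 10000 * (1 - 29/100) = 7100 Mbps
File size in Mb = 302 * 8 = 2416 Mb
Time = 2416 / 7100
Time = 0.3403 seconds


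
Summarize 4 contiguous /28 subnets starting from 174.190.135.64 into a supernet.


Original prefix: /28
Number of subnets: 4 = 2^2
New prefix = 28 - 2 = 26
Supernet: 174.190.135.64/26


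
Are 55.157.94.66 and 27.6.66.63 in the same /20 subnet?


Mask: 255.255.240.0
55.157.94.66 AND mask = 55.157.80.0
27.6.66.63 AND mask = 27.6.64.0
No, different subnets (55.157.80.0 vs 27.6.64.0)


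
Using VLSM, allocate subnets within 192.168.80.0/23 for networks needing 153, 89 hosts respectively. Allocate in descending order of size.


153 hosts -> /24 (254 usable): 192.168.80.0/24
89 hosts -> /25 (126 usable): 192.168.81.0/25
Allocation: 192.168.80.0/24 (153 hosts, 254 usable); 192.168.81.0/25 (89 hosts, 126 usable)


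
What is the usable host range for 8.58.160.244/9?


Network: 8.0.0.0
Broadcast: 8.127.255.255
First usable = network + 1
Last usable = broadcast - 1
Range: 8.0.0.1 to 8.127.255.254


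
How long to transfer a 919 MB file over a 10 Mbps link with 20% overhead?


Effective throughput = 10 * (1 - 20/100) = 8 Mbps
File size in Mb = 919 * 8 = 7352 Mb
Time = 7352 / 8
Time = 919 seconds


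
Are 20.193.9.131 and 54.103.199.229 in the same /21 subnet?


Mask: 255.255.248.0
20.193.9.131 AND mask = 20.193.8.0
54.103.199.229 AND mask = 54.103.192.0
No, different subnets (20.193.8.0 vs 54.103.192.0)


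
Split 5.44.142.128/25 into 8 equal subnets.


New prefix = 25 + 3 = 28
Each subnet has 16 addresses
  5.44.142.128/28
  5.44.142.144/28
  5.44.142.160/28
  5.44.142.176/28
  5.44.142.192/28
  5.44.142.208/28
  5.44.142.224/28
  5.44.142.240/28
Subnets: 5.44.142.128/28, 5.44.142.144/28, 5.44.142.160/28, 5.44.142.176/28, 5.44.142.192/28, 5.44.142.208/28, 5.44.142.224/28, 5.44.142.240/28


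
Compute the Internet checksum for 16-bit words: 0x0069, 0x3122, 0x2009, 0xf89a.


Sum all words (with carry folding):
+ 0x0069 = 0x0069
+ 0x3122 = 0x318b
+ 0x2009 = 0x5194
+ 0xf89a = 0x4a2f
One's complement: ~0x4a2f
Checksum = 0xb5d0


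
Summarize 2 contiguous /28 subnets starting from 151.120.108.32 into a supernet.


Original prefix: /28
Number of subnets: 2 = 2^1
New prefix = 28 - 1 = 27
Supernet: 151.120.108.32/27


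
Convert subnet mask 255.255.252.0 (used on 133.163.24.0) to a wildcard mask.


Subnet mask: 255.255.252.0
Wildcard = 255.255.255.255 - subnet mask
255 - 255 = 0
255 - 255 = 0
255 - 252 = 3
255 - 0 = 255
Wildcard: 0.0.3.255


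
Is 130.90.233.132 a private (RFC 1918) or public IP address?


RFC 1918 private ranges:
  10.0.0.0/8 (10.0.0.0 - 10.255.255.255)
  172.16.0.0/12 (172.16.0.0 - 172.31.255.255)
  192.168.0.0/16 (192.168.0.0 - 192.168.255.255)
Public (not in any RFC 1918 range)


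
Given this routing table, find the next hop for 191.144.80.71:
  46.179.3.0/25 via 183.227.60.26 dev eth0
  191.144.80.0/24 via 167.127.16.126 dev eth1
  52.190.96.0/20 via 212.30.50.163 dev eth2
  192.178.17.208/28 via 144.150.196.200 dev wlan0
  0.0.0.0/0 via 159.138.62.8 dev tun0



Longest prefix match for 191.144.80.71:
  /25 46.179.3.0: no
  /24 191.144.80.0: MATCH
  /20 52.190.96.0: no
  /28 192.178.17.208: no
  /0 0.0.0.0: MATCH
Selected: next-hop 167.127.16.126 via eth1 (matched /24)


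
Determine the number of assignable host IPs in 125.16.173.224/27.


Host bits = 32 - 27 = 5
Total addresses = 2^5 = 32
Usable = total - 2 (network and broadcast)
Usable hosts: 30


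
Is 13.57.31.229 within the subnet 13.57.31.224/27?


Subnet network: 13.57.31.224
Test IP AND mask: 13.57.31.224
Yes, 13.57.31.229 is in 13.57.31.224/27


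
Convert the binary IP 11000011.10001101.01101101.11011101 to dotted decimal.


11000011 = 195
10001101 = 141
01101101 = 109
11011101 = 221
IP: 195.141.109.221


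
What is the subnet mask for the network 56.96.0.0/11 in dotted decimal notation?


/11 means 11 network bits, 21 host bits
Binary: 11111111111000000000000000000000
Mask: 255.224.0.0


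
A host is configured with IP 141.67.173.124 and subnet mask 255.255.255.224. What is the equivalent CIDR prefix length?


Binary: 11111111.11111111.11111111.11100000
Count leading 1s
Prefix: /27


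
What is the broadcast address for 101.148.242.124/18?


Network: 101.148.192.0/18
Host bits = 14
Set all host bits to 1:
Broadcast: 101.148.255.255


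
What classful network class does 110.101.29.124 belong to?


First octet: 110
Binary: 01101110
0xxxxxxx -> Class A (1-126)
Class A, default mask 255.0.0.0 (/8)


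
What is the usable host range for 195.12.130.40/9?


Network: 195.0.0.0
Broadcast: 195.127.255.255
First usable = network + 1
Last usable = broadcast - 1
Range: 195.0.0.1 to 195.127.255.254


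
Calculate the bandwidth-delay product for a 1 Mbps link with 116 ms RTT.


BDP = bandwidth * RTT
= 1 Mbps * 116 ms
= 1 * 1e6 * 116 / 1000 bits
= 116000 bits
= 14500 bytes
= 14.1602 KB
BDP = 116000 bits (14500 bytes)


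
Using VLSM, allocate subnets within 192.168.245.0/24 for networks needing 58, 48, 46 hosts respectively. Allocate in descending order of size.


58 hosts -> /26 (62 usable): 192.168.245.0/26
48 hosts -> /26 (62 usable): 192.168.245.64/26
46 hosts -> /26 (62 usable): 192.168.245.128/26
Allocation: 192.168.245.0/26 (58 hosts, 62 usable); 192.168.245.64/26 (48 hosts, 62 usable); 192.168.245.128/26 (46 hosts, 62 usable)


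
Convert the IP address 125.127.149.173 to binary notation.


125 = 01111101
127 = 01111111
149 = 10010101
173 = 10101101
Binary: 01111101.01111111.10010101.10101101


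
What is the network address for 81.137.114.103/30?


IP:   01010001.10001001.01110010.01100111
Mask: 11111111.11111111.11111111.11111100
AND operation:
Net:  01010001.10001001.01110010.01100100
Network: 81.137.114.100/30


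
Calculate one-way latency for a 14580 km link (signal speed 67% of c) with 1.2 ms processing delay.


Speed = 0.67 * 3e5 km/s = 201000 km/s
Propagation delay = 14580 / 201000 = 0.0725 s = 72.5373 ms
Processing delay = 1.2 ms
Total one-way latency = 73.7373 ms


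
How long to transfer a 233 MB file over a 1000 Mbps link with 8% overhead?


Effective throughput = 1000 * (1 - 8/100) = 920 Mbps
File size in Mb = 233 * 8 = 1864 Mb
Time = 1864 / 920
Time = 2.0261 seconds


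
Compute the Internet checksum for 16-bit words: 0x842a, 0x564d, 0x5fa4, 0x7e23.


Sum all words (with carry folding):
+ 0x842a = 0x842a
+ 0x564d = 0xda77
+ 0x5fa4 = 0x3a1c
+ 0x7e23 = 0xb83f
One's complement: ~0xb83f
Checksum = 0x47c0


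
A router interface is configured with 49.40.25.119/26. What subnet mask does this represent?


/26 means 26 network bits, 6 host bits
Binary: 11111111111111111111111111000000
Mask: 255.255.255.192


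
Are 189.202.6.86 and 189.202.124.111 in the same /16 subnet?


Mask: 255.255.0.0
189.202.6.86 AND mask = 189.202.0.0
189.202.124.111 AND mask = 189.202.0.0
Yes, same subnet (189.202.0.0)


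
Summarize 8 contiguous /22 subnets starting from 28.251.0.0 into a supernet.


Original prefix: /22
Number of subnets: 8 = 2^3
New prefix = 22 - 3 = 19
Supernet: 28.251.0.0/19


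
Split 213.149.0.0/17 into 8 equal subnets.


New prefix = 17 + 3 = 20
Each subnet has 4096 addresses
  213.149.0.0/20
  213.149.16.0/20
  213.149.32.0/20
  213.149.48.0/20
  213.149.64.0/20
  213.149.80.0/20
  213.149.96.0/20
  213.149.112.0/20
Subnets: 213.149.0.0/20, 213.149.16.0/20, 213.149.32.0/20, 213.149.48.0/20, 213.149.64.0/20, 213.149.80.0/20, 213.149.96.0/20, 213.149.112.0/20


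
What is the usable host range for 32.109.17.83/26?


Network: 32.109.17.64
Broadcast: 32.109.17.127
First usable = network + 1
Last usable = broadcast - 1
Range: 32.109.17.65 to 32.109.17.126


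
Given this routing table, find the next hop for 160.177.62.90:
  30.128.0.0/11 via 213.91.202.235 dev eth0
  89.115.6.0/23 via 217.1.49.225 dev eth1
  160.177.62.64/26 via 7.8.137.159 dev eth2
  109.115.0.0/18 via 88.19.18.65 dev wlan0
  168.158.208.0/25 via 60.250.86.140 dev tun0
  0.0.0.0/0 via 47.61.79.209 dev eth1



Longest prefix match for 160.177.62.90:
  /11 30.128.0.0: no
  /23 89.115.6.0: no
  /26 160.177.62.64: MATCH
  /18 109.115.0.0: no
  /25 168.158.208.0: no
  /0 0.0.0.0: MATCH
Selected: next-hop 7.8.137.159 via eth2 (matched /26)


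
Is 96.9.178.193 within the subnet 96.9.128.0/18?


Subnet network: 96.9.128.0
Test IP AND mask: 96.9.128.0
Yes, 96.9.178.193 is in 96.9.128.0/18


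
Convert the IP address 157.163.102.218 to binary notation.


157 = 10011101
163 = 10100011
102 = 01100110
218 = 11011010
Binary: 10011101.10100011.01100110.11011010


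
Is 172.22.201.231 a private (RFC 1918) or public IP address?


RFC 1918 private ranges:
  10.0.0.0/8 (10.0.0.0 - 10.255.255.255)
  172.16.0.0/12 (172.16.0.0 - 172.31.255.255)
  192.168.0.0/16 (192.168.0.0 - 192.168.255.255)
Private (in 172.16.0.0/12)


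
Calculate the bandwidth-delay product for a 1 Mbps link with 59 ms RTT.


BDP = bandwidth * RTT
= 1 Mbps * 59 ms
= 1 * 1e6 * 59 / 1000 bits
= 59000 bits
= 7375 bytes
= 7.2021 KB
BDP = 59000 bits (7375 bytes)


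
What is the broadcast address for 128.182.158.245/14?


Network: 128.180.0.0/14
Host bits = 18
Set all host bits to 1:
Broadcast: 128.183.255.255


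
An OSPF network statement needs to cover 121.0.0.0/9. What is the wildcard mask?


Subnet mask: 255.128.0.0
Wildcard = 255.255.255.255 - subnet mask
255 - 255 = 0
255 - 128 = 127
255 - 0 = 255
255 - 0 = 255
Wildcard: 0.127.255.255


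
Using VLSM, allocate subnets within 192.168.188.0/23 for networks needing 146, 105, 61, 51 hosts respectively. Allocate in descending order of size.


146 hosts -> /24 (254 usable): 192.168.188.0/24
105 hosts -> /25 (126 usable): 192.168.189.0/25
61 hosts -> /26 (62 usable): 192.168.189.128/26
51 hosts -> /26 (62 usable): 192.168.189.192/26
Allocation: 192.168.188.0/24 (146 hosts, 254 usable); 192.168.189.0/25 (105 hosts, 126 usable); 192.168.189.128/26 (61 hosts, 62 usable); 192.168.189.192/26 (51 hosts, 62 usable)


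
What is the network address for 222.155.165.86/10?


IP:   11011110.10011011.10100101.01010110
Mask: 11111111.11000000.00000000.00000000
AND operation:
Net:  11011110.10000000.00000000.00000000
Network: 222.128.0.0/10


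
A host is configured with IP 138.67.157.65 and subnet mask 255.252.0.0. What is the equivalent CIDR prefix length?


Binary: 11111111.11111100.00000000.00000000
Count leading 1s
Prefix: /14


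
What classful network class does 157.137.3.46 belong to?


First octet: 157
Binary: 10011101
10xxxxxx -> Class B (128-191)
Class B, default mask 255.255.0.0 (/16)


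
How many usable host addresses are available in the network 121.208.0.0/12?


Host bits = 32 - 12 = 20
Total addresses = 2^20 = 1048576
Usable = total - 2 (network and broadcast)
Usable hosts: 1048574


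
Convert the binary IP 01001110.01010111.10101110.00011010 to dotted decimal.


01001110 = 78
01010111 = 87
10101110 = 174
00011010 = 26
IP: 78.87.174.26


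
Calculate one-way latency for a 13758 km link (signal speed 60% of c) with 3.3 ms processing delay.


Speed = 0.6 * 3e5 km/s = 180000 km/s
Propagation delay = 13758 / 180000 = 0.0764 s = 76.4333 ms
Processing delay = 3.3 ms
Total one-way latency = 79.7333 ms


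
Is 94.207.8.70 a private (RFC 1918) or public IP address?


RFC 1918 private ranges:
  10.0.0.0/8 (10.0.0.0 - 10.255.255.255)
  172.16.0.0/12 (172.16.0.0 - 172.31.255.255)
  192.168.0.0/16 (192.168.0.0 - 192.168.255.255)
Public (not in any RFC 1918 range)


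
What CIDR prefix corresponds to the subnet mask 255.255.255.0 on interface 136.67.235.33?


Binary: 11111111.11111111.11111111.00000000
Count leading 1s
Prefix: /24


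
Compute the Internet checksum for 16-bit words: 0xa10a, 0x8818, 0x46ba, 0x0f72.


Sum all words (with carry folding):
+ 0xa10a = 0xa10a
+ 0x8818 = 0x2923
+ 0x46ba = 0x6fdd
+ 0x0f72 = 0x7f4f
One's complement: ~0x7f4f
Checksum = 0x80b0


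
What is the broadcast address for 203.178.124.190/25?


Network: 203.178.124.128/25
Host bits = 7
Set all host bits to 1:
Broadcast: 203.178.124.255


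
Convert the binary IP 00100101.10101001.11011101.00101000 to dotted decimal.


00100101 = 37
10101001 = 169
11011101 = 221
00101000 = 40
IP: 37.169.221.40


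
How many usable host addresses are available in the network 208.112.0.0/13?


Host bits = 32 - 13 = 19
Total addresses = 2^19 = 524288
Usable = total - 2 (network and broadcast)
Usable hosts: 524286


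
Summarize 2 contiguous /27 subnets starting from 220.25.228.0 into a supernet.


Original prefix: /27
Number of subnets: 2 = 2^1
New prefix = 27 - 1 = 26
Supernet: 220.25.228.0/26


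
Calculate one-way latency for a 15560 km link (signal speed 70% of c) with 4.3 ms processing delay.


Speed = 0.7 * 3e5 km/s = 210000 km/s
Propagation delay = 15560 / 210000 = 0.0741 s = 74.0952 ms
Processing delay = 4.3 ms
Total one-way latency = 78.3952 ms


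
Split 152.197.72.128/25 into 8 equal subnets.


New prefix = 25 + 3 = 28
Each subnet has 16 addresses
  152.197.72.128/28
  152.197.72.144/28
  152.197.72.160/28
  152.197.72.176/28
  152.197.72.192/28
  152.197.72.208/28
  152.197.72.224/28
  152.197.72.240/28
Subnets: 152.197.72.128/28, 152.197.72.144/28, 152.197.72.160/28, 152.197.72.176/28, 152.197.72.192/28, 152.197.72.208/28, 152.197.72.224/28, 152.197.72.240/28


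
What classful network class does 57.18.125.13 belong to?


First octet: 57
Binary: 00111001
0xxxxxxx -> Class A (1-126)
Class A, default mask 255.0.0.0 (/8)


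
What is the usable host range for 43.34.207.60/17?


Network: 43.34.128.0
Broadcast: 43.34.255.255
First usable = network + 1
Last usable = broadcast - 1
Range: 43.34.128.1 to 43.34.255.254


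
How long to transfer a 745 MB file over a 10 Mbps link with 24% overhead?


Effective throughput = 10 * (1 - 24/100) = 7.6 Mbps
File size in Mb = 745 * 8 = 5960 Mb
Time = 5960 / 7.6
Time = 784.2105 seconds


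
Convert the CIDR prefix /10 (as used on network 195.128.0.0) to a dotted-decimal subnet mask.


/10 means 10 network bits, 22 host bits
Binary: 11111111110000000000000000000000
Mask: 255.192.0.0


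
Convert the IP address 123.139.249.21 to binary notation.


123 = 01111011
139 = 10001011
249 = 11111001
21 = 00010101
Binary: 01111011.10001011.11111001.00010101


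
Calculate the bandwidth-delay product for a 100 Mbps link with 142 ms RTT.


BDP = bandwidth * RTT
= 100 Mbps * 142 ms
= 100 * 1e6 * 142 / 1000 bits
= 14200000 bits
= 1775000 bytes
= 1733.3984 KB
BDP = 14200000 bits (1775000 bytes)


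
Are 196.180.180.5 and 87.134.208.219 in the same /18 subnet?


Mask: 255.255.192.0
196.180.180.5 AND mask = 196.180.128.0
87.134.208.219 AND mask = 87.134.192.0
No, different subnets (196.180.128.0 vs 87.134.192.0)


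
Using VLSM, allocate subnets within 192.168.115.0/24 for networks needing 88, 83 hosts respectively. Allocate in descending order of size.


88 hosts -> /25 (126 usable): 192.168.115.0/25
83 hosts -> /25 (126 usable): 192.168.115.128/25
Allocation: 192.168.115.0/25 (88 hosts, 126 usable); 192.168.115.128/25 (83 hosts, 126 usable)


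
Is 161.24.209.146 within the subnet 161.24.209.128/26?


Subnet network: 161.24.209.128
Test IP AND mask: 161.24.209.128
Yes, 161.24.209.146 is in 161.24.209.128/26


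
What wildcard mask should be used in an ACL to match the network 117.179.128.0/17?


Subnet mask: 255.255.128.0
Wildcard = 255.255.255.255 - subnet mask
255 - 255 = 0
255 - 255 = 0
255 - 128 = 127
255 - 0 = 255
Wildcard: 0.0.127.255


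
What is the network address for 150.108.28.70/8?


IP:   10010110.01101100.00011100.01000110
Mask: 11111111.00000000.00000000.00000000
AND operation:
Net:  10010110.00000000.00000000.00000000
Network: 150.0.0.0/8


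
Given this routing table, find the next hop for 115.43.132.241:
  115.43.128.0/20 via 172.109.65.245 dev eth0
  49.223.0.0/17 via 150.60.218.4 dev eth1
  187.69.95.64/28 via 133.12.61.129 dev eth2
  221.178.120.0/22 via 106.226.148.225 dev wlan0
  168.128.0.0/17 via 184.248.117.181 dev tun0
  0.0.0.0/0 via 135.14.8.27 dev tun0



Longest prefix match for 115.43.132.241:
  /20 115.43.128.0: MATCH
  /17 49.223.0.0: no
  /28 187.69.95.64: no
  /22 221.178.120.0: no
  /17 168.128.0.0: no
  /0 0.0.0.0: MATCH
Selected: next-hop 172.109.65.245 via eth0 (matched /20)


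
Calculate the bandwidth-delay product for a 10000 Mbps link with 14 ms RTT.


BDP = bandwidth * RTT
= 10000 Mbps * 14 ms
= 10000 * 1e6 * 14 / 1000 bits
= 140000000 bits
= 17500000 bytes
= 17089.8438 KB
BDP = 140000000 bits (17500000 bytes)


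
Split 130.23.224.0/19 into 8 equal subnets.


New prefix = 19 + 3 = 22
Each subnet has 1024 addresses
  130.23.224.0/22
  130.23.228.0/22
  130.23.232.0/22
  130.23.236.0/22
  130.23.240.0/22
  130.23.244.0/22
  130.23.248.0/22
  130.23.252.0/22
Subnets: 130.23.224.0/22, 130.23.228.0/22, 130.23.232.0/22, 130.23.236.0/22, 130.23.240.0/22, 130.23.244.0/22, 130.23.248.0/22, 130.23.252.0/22


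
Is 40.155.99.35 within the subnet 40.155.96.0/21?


Subnet network: 40.155.96.0
Test IP AND mask: 40.155.96.0
Yes, 40.155.99.35 is in 40.155.96.0/21


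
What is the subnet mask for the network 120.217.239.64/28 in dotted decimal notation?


/28 means 28 network bits, 4 host bits
Binary: 11111111111111111111111111110000
Mask: 255.255.255.240


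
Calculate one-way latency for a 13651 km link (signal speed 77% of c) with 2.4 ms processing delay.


Speed = 0.77 * 3e5 km/s = 231000 km/s
Propagation delay = 13651 / 231000 = 0.0591 s = 59.0952 ms
Processing delay = 2.4 ms
Total one-way latency = 61.4952 ms


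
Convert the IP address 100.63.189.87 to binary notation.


100 = 01100100
63 = 00111111
189 = 10111101
87 = 01010111
Binary: 01100100.00111111.10111101.01010111


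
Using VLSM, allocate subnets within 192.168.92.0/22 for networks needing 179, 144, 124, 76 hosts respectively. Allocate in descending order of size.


179 hosts -> /24 (254 usable): 192.168.92.0/24
144 hosts -> /24 (254 usable): 192.168.93.0/24
124 hosts -> /25 (126 usable): 192.168.94.0/25
76 hosts -> /25 (126 usable): 192.168.94.128/25
Allocation: 192.168.92.0/24 (179 hosts, 254 usable); 192.168.93.0/24 (144 hosts, 254 usable); 192.168.94.0/25 (124 hosts, 126 usable); 192.168.94.128/25 (76 hosts, 126 usable)


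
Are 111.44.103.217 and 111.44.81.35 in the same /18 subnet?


Mask: 255.255.192.0
111.44.103.217 AND mask = 111.44.64.0
111.44.81.35 AND mask = 111.44.64.0
Yes, same subnet (111.44.64.0)


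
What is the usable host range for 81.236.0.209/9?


Network: 81.128.0.0
Broadcast: 81.255.255.255
First usable = network + 1
Last usable = broadcast - 1
Range: 81.128.0.1 to 81.255.255.254


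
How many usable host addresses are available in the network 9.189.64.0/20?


Host bits = 32 - 20 = 12
Total addresses = 2^12 = 4096
Usable = total - 2 (network and broadcast)
Usable hosts: 4094


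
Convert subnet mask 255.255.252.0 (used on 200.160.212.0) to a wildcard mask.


Subnet mask: 255.255.252.0
Wildcard = 255.255.255.255 - subnet mask
255 - 255 = 0
255 - 255 = 0
255 - 252 = 3
255 - 0 = 255
Wildcard: 0.0.3.255


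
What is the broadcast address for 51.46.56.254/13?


Network: 51.40.0.0/13
Host bits = 19
Set all host bits to 1:
Broadcast: 51.47.255.255


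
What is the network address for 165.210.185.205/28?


IP:   10100101.11010010.10111001.11001101
Mask: 11111111.11111111.11111111.11110000
AND operation:
Net:  10100101.11010010.10111001.11000000
Network: 165.210.185.192/28


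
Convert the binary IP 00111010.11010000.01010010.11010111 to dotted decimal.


00111010 = 58
11010000 = 208
01010010 = 82
11010111 = 215
IP: 58.208.82.215


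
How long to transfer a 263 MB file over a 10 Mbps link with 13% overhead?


Effective throughput = 10 * (1 - 13/100) = 8.7 Mbps
File size in Mb = 263 * 8 = 2104 Mb
Time = 2104 / 8.7
Time = 241.8391 seconds


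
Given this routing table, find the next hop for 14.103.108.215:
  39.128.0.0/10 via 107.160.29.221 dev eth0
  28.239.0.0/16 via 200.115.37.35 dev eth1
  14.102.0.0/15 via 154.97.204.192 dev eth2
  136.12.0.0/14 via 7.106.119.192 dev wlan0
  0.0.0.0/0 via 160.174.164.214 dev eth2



Longest prefix match for 14.103.108.215:
  /10 39.128.0.0: no
  /16 28.239.0.0: no
  /15 14.102.0.0: MATCH
  /14 136.12.0.0: no
  /0 0.0.0.0: MATCH
Selected: next-hop 154.97.204.192 via eth2 (matched /15)


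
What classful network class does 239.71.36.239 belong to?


First octet: 239
Binary: 11101111
1110xxxx -> Class D (224-239)
Class D (multicast), default mask N/A


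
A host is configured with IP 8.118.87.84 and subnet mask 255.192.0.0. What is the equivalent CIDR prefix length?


Binary: 11111111.11000000.00000000.00000000
Count leading 1s
Prefix: /10


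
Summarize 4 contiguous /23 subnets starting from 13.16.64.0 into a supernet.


Original prefix: /23
Number of subnets: 4 = 2^2
New prefix = 23 - 2 = 21
Supernet: 13.16.64.0/21


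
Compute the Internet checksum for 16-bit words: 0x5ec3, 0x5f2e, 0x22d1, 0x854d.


Sum all words (with carry folding):
+ 0x5ec3 = 0x5ec3
+ 0x5f2e = 0xbdf1
+ 0x22d1 = 0xe0c2
+ 0x854d = 0x6610
One's complement: ~0x6610
Checksum = 0x99ef


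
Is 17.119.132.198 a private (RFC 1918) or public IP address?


RFC 1918 private ranges:
  10.0.0.0/8 (10.0.0.0 - 10.255.255.255)
  172.16.0.0/12 (172.16.0.0 - 172.31.255.255)
  192.168.0.0/16 (192.168.0.0 - 192.168.255.255)
Public (not in any RFC 1918 range)


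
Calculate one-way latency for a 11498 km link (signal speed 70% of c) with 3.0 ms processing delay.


Speed = 0.7 * 3e5 km/s = 210000 km/s
Propagation delay = 11498 / 210000 = 0.0548 s = 54.7524 ms
Processing delay = 3.0 ms
Total one-way latency = 57.7524 ms


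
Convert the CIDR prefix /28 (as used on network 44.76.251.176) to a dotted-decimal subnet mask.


/28 means 28 network bits, 4 host bits
Binary: 11111111111111111111111111110000
Mask: 255.255.255.240


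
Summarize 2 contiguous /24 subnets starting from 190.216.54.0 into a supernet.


Original prefix: /24
Number of subnets: 2 = 2^1
New prefix = 24 - 1 = 23
Supernet: 190.216.54.0/23


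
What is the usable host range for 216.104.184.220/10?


Network: 216.64.0.0
Broadcast: 216.127.255.255
First usable = network + 1
Last usable = broadcast - 1
Range: 216.64.0.1 to 216.127.255.254


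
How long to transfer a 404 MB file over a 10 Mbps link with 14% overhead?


Effective throughput = 10 * (1 - 14/100) = 8.6 Mbps
File size in Mb = 404 * 8 = 3232 Mb
Time = 3232 / 8.6
Time = 375.814 seconds


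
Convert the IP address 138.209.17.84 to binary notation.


138 = 10001010
209 = 11010001
17 = 00010001
84 = 01010100
Binary: 10001010.11010001.00010001.01010100


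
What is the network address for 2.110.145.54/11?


IP:   00000010.01101110.10010001.00110110
Mask: 11111111.11100000.00000000.00000000
AND operation:
Net:  00000010.01100000.00000000.00000000
Network: 2.96.0.0/11


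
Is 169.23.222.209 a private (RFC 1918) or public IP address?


RFC 1918 private ranges:
  10.0.0.0/8 (10.0.0.0 - 10.255.255.255)
  172.16.0.0/12 (172.16.0.0 - 172.31.255.255)
  192.168.0.0/16 (192.168.0.0 - 192.168.255.255)
Public (not in any RFC 1918 range)


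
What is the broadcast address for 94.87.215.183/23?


Network: 94.87.214.0/23
Host bits = 9
Set all host bits to 1:
Broadcast: 94.87.215.255


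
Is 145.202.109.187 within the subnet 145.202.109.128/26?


Subnet network: 145.202.109.128
Test IP AND mask: 145.202.109.128
Yes, 145.202.109.187 is in 145.202.109.128/26


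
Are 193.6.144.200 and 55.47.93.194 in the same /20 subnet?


Mask: 255.255.240.0
193.6.144.200 AND mask = 193.6.144.0
55.47.93.194 AND mask = 55.47.80.0
No, different subnets (193.6.144.0 vs 55.47.80.0)


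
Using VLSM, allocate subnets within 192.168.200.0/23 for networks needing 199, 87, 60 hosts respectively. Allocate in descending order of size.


199 hosts -> /24 (254 usable): 192.168.200.0/24
87 hosts -> /25 (126 usable): 192.168.201.0/25
60 hosts -> /26 (62 usable): 192.168.201.128/26
Allocation: 192.168.200.0/24 (199 hosts, 254 usable); 192.168.201.0/25 (87 hosts, 126 usable); 192.168.201.128/26 (60 hosts, 62 usable)


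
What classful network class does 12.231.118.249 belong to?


First octet: 12
Binary: 00001100
0xxxxxxx -> Class A (1-126)
Class A, default mask 255.0.0.0 (/8)


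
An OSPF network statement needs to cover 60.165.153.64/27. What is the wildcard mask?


Subnet mask: 255.255.255.224
Wildcard = 255.255.255.255 - subnet mask
255 - 255 = 0
255 - 255 = 0
255 - 255 = 0
255 - 224 = 31
Wildcard: 0.0.0.31


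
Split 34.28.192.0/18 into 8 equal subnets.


New prefix = 18 + 3 = 21
Each subnet has 2048 addresses
  34.28.192.0/21
  34.28.200.0/21
  34.28.208.0/21
  34.28.216.0/21
  34.28.224.0/21
  34.28.232.0/21
  34.28.240.0/21
  34.28.248.0/21
Subnets: 34.28.192.0/21, 34.28.200.0/21, 34.28.208.0/21, 34.28.216.0/21, 34.28.224.0/21, 34.28.232.0/21, 34.28.240.0/21, 34.28.248.0/21


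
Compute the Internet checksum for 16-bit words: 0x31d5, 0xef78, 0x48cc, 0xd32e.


Sum all words (with carry folding):
+ 0x31d5 = 0x31d5
+ 0xef78 = 0x214e
+ 0x48cc = 0x6a1a
+ 0xd32e = 0x3d49
One's complement: ~0x3d49
Checksum = 0xc2b6


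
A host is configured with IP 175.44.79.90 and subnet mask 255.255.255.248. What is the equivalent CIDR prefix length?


Binary: 11111111.11111111.11111111.11111000
Count leading 1s
Prefix: /29


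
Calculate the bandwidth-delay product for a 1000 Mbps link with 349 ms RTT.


BDP = bandwidth * RTT
= 1000 Mbps * 349 ms
= 1000 * 1e6 * 349 / 1000 bits
= 349000000 bits
= 43625000 bytes
= 42602.5391 KB
BDP = 349000000 bits (43625000 bytes)


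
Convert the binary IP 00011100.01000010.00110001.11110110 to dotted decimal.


00011100 = 28
01000010 = 66
00110001 = 49
11110110 = 246
IP: 28.66.49.246


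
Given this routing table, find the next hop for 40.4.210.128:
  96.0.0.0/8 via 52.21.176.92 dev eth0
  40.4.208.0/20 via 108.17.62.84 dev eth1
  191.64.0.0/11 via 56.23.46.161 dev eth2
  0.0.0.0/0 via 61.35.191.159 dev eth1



Longest prefix match for 40.4.210.128:
  /8 96.0.0.0: no
  /20 40.4.208.0: MATCH
  /11 191.64.0.0: no
  /0 0.0.0.0: MATCH
Selected: next-hop 108.17.62.84 via eth1 (matched /20)


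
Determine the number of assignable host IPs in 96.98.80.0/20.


Host bits = 32 - 20 = 12
Total addresses = 2^12 = 4096
Usable = total - 2 (network and broadcast)
Usable hosts: 4094


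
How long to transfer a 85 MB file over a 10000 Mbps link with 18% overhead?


Effective throughput = 10000 * (1 - 18/100) = 8200 Mbps
File size in Mb = 85 * 8 = 680 Mb
Time = 680 / 8200
Time = 0.0829 seconds


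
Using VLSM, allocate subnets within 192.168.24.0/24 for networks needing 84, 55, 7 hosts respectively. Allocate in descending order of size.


84 hosts -> /25 (126 usable): 192.168.24.0/25
55 hosts -> /26 (62 usable): 192.168.24.128/26
7 hosts -> /28 (14 usable): 192.168.24.192/28
Allocation: 192.168.24.0/25 (84 hosts, 126 usable); 192.168.24.128/26 (55 hosts, 62 usable); 192.168.24.192/28 (7 hosts, 14 usable)


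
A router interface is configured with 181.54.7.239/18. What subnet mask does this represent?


/18 means 18 network bits, 14 host bits
Binary: 11111111111111111100000000000000
Mask: 255.255.192.0


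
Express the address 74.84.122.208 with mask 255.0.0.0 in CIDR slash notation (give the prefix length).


Binary: 11111111.00000000.00000000.00000000
Count leading 1s
Prefix: /8


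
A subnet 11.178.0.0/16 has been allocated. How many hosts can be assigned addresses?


Host bits = 32 - 16 = 16
Total addresses = 2^16 = 65536
Usable = total - 2 (network and broadcast)
Usable hosts: 65534


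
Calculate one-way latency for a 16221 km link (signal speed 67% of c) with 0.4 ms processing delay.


Speed = 0.67 * 3e5 km/s = 201000 km/s
Propagation delay = 16221 / 201000 = 0.0807 s = 80.7015 ms
Processing delay = 0.4 ms
Total one-way latency = 81.1015 ms


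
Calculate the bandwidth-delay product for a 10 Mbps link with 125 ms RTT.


BDP = bandwidth * RTT
= 10 Mbps * 125 ms
= 10 * 1e6 * 125 / 1000 bits
= 1250000 bits
= 156250 bytes
= 152.5879 KB
BDP = 1250000 bits (156250 bytes)


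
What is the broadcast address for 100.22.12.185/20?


Network: 100.22.0.0/20
Host bits = 12
Set all host bits to 1:
Broadcast: 100.22.15.255


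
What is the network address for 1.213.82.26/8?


IP:   00000001.11010101.01010010.00011010
Mask: 11111111.00000000.00000000.00000000
AND operation:
Net:  00000001.00000000.00000000.00000000
Network: 1.0.0.0/8


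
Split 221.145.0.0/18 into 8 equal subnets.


New prefix = 18 + 3 = 21
Each subnet has 2048 addresses
  221.145.0.0/21
  221.145.8.0/21
  221.145.16.0/21
  221.145.24.0/21
  221.145.32.0/21
  221.145.40.0/21
  221.145.48.0/21
  221.145.56.0/21
Subnets: 221.145.0.0/21, 221.145.8.0/21, 221.145.16.0/21, 221.145.24.0/21, 221.145.32.0/21, 221.145.40.0/21, 221.145.48.0/21, 221.145.56.0/21


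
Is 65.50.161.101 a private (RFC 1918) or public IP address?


RFC 1918 private ranges:
  10.0.0.0/8 (10.0.0.0 - 10.255.255.255)
  172.16.0.0/12 (172.16.0.0 - 172.31.255.255)
  192.168.0.0/16 (192.168.0.0 - 192.168.255.255)
Public (not in any RFC 1918 range)


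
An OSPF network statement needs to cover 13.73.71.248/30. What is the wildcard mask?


Subnet mask: 255.255.255.252
Wildcard = 255.255.255.255 - subnet mask
255 - 255 = 0
255 - 255 = 0
255 - 255 = 0
255 - 252 = 3
Wildcard: 0.0.0.3


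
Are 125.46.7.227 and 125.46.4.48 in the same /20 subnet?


Mask: 255.255.240.0
125.46.7.227 AND mask = 125.46.0.0
125.46.4.48 AND mask = 125.46.0.0
Yes, same subnet (125.46.0.0)


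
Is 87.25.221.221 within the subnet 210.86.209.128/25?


Subnet network: 210.86.209.128
Test IP AND mask: 87.25.221.128
No, 87.25.221.221 is not in 210.86.209.128/25


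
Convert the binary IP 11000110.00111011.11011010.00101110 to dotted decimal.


11000110 = 198
00111011 = 59
11011010 = 218
00101110 = 46
IP: 198.59.218.46


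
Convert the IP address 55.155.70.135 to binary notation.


55 = 00110111
155 = 10011011
70 = 01000110
135 = 10000111
Binary: 00110111.10011011.01000110.10000111


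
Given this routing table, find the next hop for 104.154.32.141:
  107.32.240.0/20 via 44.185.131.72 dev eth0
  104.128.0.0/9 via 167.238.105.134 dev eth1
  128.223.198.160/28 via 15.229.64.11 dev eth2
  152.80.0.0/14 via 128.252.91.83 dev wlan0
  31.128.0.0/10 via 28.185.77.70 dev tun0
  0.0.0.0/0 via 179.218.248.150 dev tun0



Longest prefix match for 104.154.32.141:
  /20 107.32.240.0: no
  /9 104.128.0.0: MATCH
  /28 128.223.198.160: no
  /14 152.80.0.0: no
  /10 31.128.0.0: no
  /0 0.0.0.0: MATCH
Selected: next-hop 167.238.105.134 via eth1 (matched /9)
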